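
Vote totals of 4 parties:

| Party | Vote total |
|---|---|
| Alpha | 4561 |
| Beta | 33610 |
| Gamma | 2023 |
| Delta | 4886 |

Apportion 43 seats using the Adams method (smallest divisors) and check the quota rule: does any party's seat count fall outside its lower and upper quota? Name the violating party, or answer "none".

Standard quotas: Alpha 4.351, Beta 32.059, Gamma 1.930, Delta 4.661.
Adams allocation: Alpha 5, Beta 31, Gamma 2, Delta 5.
Beta has quota 32.059 (lower 32, upper 33) but receives 31 — outside the quota interval.

Beta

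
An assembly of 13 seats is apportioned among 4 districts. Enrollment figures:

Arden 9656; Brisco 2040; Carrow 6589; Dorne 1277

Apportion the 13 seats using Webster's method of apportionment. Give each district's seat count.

Arden 7, Brisco 1, Carrow 4, Dorne 1

Standard divisor 19562/13 ≈ 1504.769; standard quotas: Arden 6.417, Brisco 1.356, Carrow 4.379, Dorne 0.849.
Rounding to the nearest integer gives 6, 1, 4, 1 = 12 seats, so the divisor must be adjusted.
With modified divisor 1475: modified quotas Arden 6.546, Brisco 1.383, Carrow 4.467, Dorne 0.866.
Rounding to the nearest integer: Arden 7, Brisco 1, Carrow 4, Dorne 1 (total 13).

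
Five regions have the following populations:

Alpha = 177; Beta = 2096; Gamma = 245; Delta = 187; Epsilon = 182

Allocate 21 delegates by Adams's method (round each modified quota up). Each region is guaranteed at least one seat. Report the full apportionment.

Alpha 2; Beta 13; Gamma 2; Delta 2; Epsilon 2

Standard divisor 2887/21 ≈ 137.476; standard quotas: Alpha 1.287, Beta 15.246, Gamma 1.782, Delta 1.360, Epsilon 1.324.
Rounding up gives 2, 16, 2, 2, 2 = 24 seats, so the divisor must be adjusted.
With modified divisor 170: modified quotas Alpha 1.041, Beta 12.329, Gamma 1.441, Delta 1.100, Epsilon 1.071.
Rounding up: Alpha 2, Beta 13, Gamma 2, Delta 2, Epsilon 2 (total 21).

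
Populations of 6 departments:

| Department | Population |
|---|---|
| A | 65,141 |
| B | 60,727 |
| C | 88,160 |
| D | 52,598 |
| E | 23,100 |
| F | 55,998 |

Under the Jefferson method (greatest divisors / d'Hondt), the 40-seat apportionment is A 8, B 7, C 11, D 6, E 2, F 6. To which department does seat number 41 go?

F

Priority for the next seat is population ÷ (current seats + 1).
Priorities: A 7237.889, B 7590.875, C 7346.667, D 7514.000, E 7700.000, F 7999.714.
Highest priority: F.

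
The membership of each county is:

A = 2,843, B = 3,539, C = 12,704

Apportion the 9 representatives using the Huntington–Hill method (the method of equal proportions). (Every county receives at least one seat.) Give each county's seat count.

A 1, B 2, C 6

With divisor 2165: modified quotas A 1.313, B 1.635, C 5.868.
Geometric-mean thresholds: A √(1·2)=1.414, B √(1·2)=1.414, C √(5·6)=5.477.
Each quota rounded against its threshold gives A 1, B 2, C 6 (total 9).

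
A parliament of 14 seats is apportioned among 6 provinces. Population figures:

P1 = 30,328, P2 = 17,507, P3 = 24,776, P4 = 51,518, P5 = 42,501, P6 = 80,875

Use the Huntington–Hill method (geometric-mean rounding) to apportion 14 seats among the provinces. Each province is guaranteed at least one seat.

P1 2, P2 1, P3 1, P4 3, P5 2, P6 5

With divisor 17802: modified quotas P1 1.704, P2 0.983, P3 1.392, P4 2.894, P5 2.387, P6 4.543.
Geometric-mean thresholds: P1 √(1·2)=1.414, P2 (min 1), P3 √(1·2)=1.414, P4 √(2·3)=2.449, P5 √(2·3)=2.449, P6 √(4·5)=4.472.
Each quota rounded against its threshold gives P1 2, P2 1, P3 1, P4 3, P5 2, P6 5 (total 14).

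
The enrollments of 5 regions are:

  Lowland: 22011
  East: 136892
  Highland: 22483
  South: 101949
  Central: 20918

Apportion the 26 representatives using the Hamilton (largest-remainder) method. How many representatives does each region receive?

The standard divisor is 304253/26 ≈ 11702.038.
Standard quotas: Lowland 1.8810, East 11.6981, Highland 1.9213, South 8.7121, Central 1.7876.
Lower quotas: Lowland 1, East 11, Highland 1, South 8, Central 1 (sum 22, leaving 4 seats).
Remainders in descending order: Highland 0.9213, Lowland 0.8810, Central 0.7876, South 0.7121, East 0.6981.
The surplus seats go to Highland, Lowland, Central, South.

Lowland=2, East=11, Highland=2, South=9, Central=2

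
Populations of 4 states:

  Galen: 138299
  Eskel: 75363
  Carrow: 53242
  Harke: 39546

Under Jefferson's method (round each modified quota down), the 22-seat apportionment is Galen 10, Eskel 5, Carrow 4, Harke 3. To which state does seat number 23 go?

Priority for the next seat is population ÷ (current seats + 1).
Priorities: Galen 12572.636, Eskel 12560.500, Carrow 10648.400, Harke 9886.500.
Highest priority: Galen.

Galen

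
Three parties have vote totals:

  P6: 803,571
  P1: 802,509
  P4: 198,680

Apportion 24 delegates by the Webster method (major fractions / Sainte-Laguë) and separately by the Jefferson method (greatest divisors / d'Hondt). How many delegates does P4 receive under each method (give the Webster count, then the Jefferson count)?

3 and 2

Webster: P6 11, P1 10, P4 3.
Jefferson: P6 11, P1 11, P4 2.
P4 gets 3 under Webster and 2 under Jefferson.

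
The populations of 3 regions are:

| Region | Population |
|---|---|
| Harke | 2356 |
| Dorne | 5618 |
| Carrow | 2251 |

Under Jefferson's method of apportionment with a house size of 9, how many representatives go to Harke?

Standard divisor 10225/9 ≈ 1136.111; standard quotas: Harke 2.074, Dorne 4.945, Carrow 1.981.
Rounding down gives 2, 4, 1 = 7 seats, so the divisor must be adjusted.
With modified divisor 1000: modified quotas Harke 2.356, Dorne 5.618, Carrow 2.251.
Rounding down: Harke 2, Dorne 5, Carrow 2 (total 9).
Harke receives 2.

2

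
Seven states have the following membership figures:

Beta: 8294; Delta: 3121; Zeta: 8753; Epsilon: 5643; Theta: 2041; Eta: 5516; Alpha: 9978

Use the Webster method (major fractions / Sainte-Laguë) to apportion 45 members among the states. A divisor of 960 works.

Beta=9; Delta=3; Zeta=9; Epsilon=6; Theta=2; Eta=6; Alpha=10

With modified divisor 960: modified quotas Beta 8.640, Delta 3.251, Zeta 9.118, Epsilon 5.878, Theta 2.126, Eta 5.746, Alpha 10.394.
Rounding to the nearest integer: Beta 9, Delta 3, Zeta 9, Epsilon 6, Theta 2, Eta 6, Alpha 10 (total 45).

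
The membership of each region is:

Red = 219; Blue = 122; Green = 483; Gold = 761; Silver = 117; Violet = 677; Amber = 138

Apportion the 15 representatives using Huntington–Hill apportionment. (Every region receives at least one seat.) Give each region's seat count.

With divisor 183: modified quotas Red 1.197, Blue 0.667, Green 2.639, Gold 4.158, Silver 0.639, Violet 3.699, Amber 0.754.
Geometric-mean thresholds: Red √(1·2)=1.414, Blue (min 1), Green √(2·3)=2.449, Gold √(4·5)=4.472, Silver (min 1), Violet √(3·4)=3.464, Amber (min 1).
Each quota rounded against its threshold gives Red 1, Blue 1, Green 3, Gold 4, Silver 1, Violet 4, Amber 1 (total 15).

Red 1, Blue 1, Green 3, Gold 4, Silver 1, Violet 4, Amber 1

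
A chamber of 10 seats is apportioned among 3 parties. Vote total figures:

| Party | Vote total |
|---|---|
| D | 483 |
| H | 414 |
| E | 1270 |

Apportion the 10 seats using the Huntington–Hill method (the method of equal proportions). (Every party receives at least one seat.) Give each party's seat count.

With divisor 215: modified quotas D 2.247, H 1.926, E 5.907.
Geometric-mean thresholds: D √(2·3)=2.449, H √(1·2)=1.414, E √(5·6)=5.477.
Each quota rounded against its threshold gives D 2, H 2, E 6 (total 10).

D 2, H 2, E 6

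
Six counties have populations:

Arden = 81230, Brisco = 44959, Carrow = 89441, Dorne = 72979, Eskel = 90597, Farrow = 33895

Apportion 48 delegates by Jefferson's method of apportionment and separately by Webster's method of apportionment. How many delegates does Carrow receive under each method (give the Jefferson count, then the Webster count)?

11 and 10

Jefferson: Arden 9, Brisco 5, Carrow 11, Dorne 8, Eskel 11, Farrow 4.
Webster: Arden 9, Brisco 5, Carrow 10, Dorne 9, Eskel 11, Farrow 4.
Carrow gets 11 under Jefferson and 10 under Webster.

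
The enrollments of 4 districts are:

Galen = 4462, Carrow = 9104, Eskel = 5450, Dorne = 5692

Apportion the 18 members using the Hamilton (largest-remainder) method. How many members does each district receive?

Galen=3, Carrow=7, Eskel=4, Dorne=4

Standard divisor: 24708 ÷ 18 ≈ 1372.667.
Standard quotas: Galen 3.2506, Carrow 6.6323, Eskel 3.9704, Dorne 4.1467.
Lower quotas: Galen 3, Carrow 6, Eskel 3, Dorne 4 (sum 16, leaving 2 seats).
Remainders in descending order: Eskel 0.9704, Carrow 0.6323, Galen 0.2506, Dorne 0.1467.
Largest remainders: Eskel, Carrow receive the extra seats.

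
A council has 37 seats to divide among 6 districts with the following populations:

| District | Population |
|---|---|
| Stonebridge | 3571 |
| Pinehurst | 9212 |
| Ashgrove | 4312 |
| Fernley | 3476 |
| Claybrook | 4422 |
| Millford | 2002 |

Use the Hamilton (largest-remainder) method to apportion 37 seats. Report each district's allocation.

Stonebridge 5, Pinehurst 12, Ashgrove 6, Fernley 5, Claybrook 6, Millford 3

Total 26995; standard divisor 26995/37 ≈ 729.595.
Standard quotas: Stonebridge 4.8945, Pinehurst 12.6262, Ashgrove 5.9101, Fernley 4.7643, Claybrook 6.0609, Millford 2.7440.
Lower quotas: Stonebridge 4, Pinehurst 12, Ashgrove 5, Fernley 4, Claybrook 6, Millford 2 (sum 33, leaving 4 seats).
Remainders in descending order: Ashgrove 0.9101, Stonebridge 0.8945, Fernley 0.7643, Millford 0.7440, Pinehurst 0.6262, Claybrook 0.0609.
The surplus seats go to Ashgrove, Stonebridge, Fernley, Millford.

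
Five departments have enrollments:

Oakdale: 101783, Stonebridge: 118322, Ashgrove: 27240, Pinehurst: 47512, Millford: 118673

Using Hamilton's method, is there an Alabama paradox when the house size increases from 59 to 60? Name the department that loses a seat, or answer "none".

At 59 seats: Oakdale 14, Stonebridge 17, Ashgrove 4, Pinehurst 7, Millford 17.
At 60 seats: Oakdale 15, Stonebridge 17, Ashgrove 4, Pinehurst 7, Millford 17.
No department's allocation decreased.

none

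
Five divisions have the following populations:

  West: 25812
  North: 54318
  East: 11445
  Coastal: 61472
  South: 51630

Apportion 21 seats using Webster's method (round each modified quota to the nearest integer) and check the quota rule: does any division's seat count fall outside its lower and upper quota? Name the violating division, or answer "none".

Standard quotas: West 2.648, North 5.573, East 1.174, Coastal 6.307, South 5.297.
Webster allocation: West 3, North 6, East 1, Coastal 6, South 5.
Every allocation lies between the lower and upper quota.

none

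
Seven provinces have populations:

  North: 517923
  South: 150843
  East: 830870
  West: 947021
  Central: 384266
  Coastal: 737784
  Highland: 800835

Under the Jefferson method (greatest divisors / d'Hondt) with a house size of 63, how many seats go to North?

7

Standard divisor 4369542/63 ≈ 69357.81; standard quotas: North 7.467, South 2.175, East 11.979, West 13.654, Central 5.540, Coastal 10.637, Highland 11.546.
Rounding down gives 7, 2, 11, 13, 5, 10, 11 = 59 seats, so the divisor must be adjusted.
With modified divisor 65700: modified quotas North 7.883, South 2.296, East 12.646, West 14.414, Central 5.849, Coastal 11.230, Highland 12.189.
Rounding down: North 7, South 2, East 12, West 14, Central 5, Coastal 11, Highland 12 (total 63).
North receives 7.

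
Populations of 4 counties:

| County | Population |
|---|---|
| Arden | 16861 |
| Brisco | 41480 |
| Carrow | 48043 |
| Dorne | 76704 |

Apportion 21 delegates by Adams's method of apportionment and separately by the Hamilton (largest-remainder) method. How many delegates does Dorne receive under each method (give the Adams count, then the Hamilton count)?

8 and 9

Adams: Arden 2, Brisco 5, Carrow 6, Dorne 8.
Hamilton: Arden 2, Brisco 5, Carrow 5, Dorne 9.
Dorne gets 8 under Adams and 9 under Hamilton.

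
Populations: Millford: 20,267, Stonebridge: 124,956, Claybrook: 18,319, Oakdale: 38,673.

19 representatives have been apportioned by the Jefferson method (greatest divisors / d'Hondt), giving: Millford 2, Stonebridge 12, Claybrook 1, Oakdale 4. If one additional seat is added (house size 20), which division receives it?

Priority for the next seat is population ÷ (current seats + 1).
Priorities: Millford 6755.667, Stonebridge 9612.000, Claybrook 9159.500, Oakdale 7734.600.
Highest priority: Stonebridge.

Stonebridge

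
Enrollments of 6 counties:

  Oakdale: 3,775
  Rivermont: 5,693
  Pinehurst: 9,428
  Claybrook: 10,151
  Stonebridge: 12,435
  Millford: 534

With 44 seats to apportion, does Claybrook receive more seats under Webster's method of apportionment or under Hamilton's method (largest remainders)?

Hamilton

Webster: Oakdale 4, Rivermont 6, Pinehurst 10, Claybrook 10, Stonebridge 13, Millford 1.
Hamilton: Oakdale 4, Rivermont 6, Pinehurst 10, Claybrook 11, Stonebridge 13, Millford 0.
Claybrook gets 10 under Webster and 11 under Hamilton.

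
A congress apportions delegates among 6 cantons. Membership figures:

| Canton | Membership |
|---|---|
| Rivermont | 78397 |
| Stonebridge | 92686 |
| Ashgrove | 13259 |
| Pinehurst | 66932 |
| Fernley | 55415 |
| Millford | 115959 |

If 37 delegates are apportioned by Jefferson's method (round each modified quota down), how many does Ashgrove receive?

1

Standard divisor 422648/37 ≈ 11422.919; standard quotas: Rivermont 6.863, Stonebridge 8.114, Ashgrove 1.161, Pinehurst 5.859, Fernley 4.851, Millford 10.151.
Rounding down gives 6, 8, 1, 5, 4, 10 = 34 seats, so the divisor must be adjusted.
With modified divisor 10800: modified quotas Rivermont 7.259, Stonebridge 8.582, Ashgrove 1.228, Pinehurst 6.197, Fernley 5.131, Millford 10.737.
Rounding down: Rivermont 7, Stonebridge 8, Ashgrove 1, Pinehurst 6, Fernley 5, Millford 10 (total 37).
Ashgrove receives 1.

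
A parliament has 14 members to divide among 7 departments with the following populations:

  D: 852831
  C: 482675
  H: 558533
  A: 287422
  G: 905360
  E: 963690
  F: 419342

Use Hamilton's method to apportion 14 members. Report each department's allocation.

D=3, C=1, H=2, A=1, G=3, E=3, F=1

Standard divisor: 4469853 ÷ 14 ≈ 319275.214.
Standard quotas: D 2.6711, C 1.5118, H 1.7494, A 0.9002, G 2.8357, E 3.0184, F 1.3134.
Lower quotas: D 2, C 1, H 1, A 0, G 2, E 3, F 1 (sum 10, leaving 4 seats).
Remainders in descending order: A 0.9002, G 0.8357, H 0.7494, D 0.6711, C 0.5118, F 0.3134, E 0.0184.
Largest remainders: A, G, H, D receive the extra seats.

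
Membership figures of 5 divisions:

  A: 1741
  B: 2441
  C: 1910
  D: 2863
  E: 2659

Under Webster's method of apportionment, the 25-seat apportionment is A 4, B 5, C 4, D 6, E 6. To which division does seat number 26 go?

B

Priority for the next seat is population ÷ (current seats + 0.5).
Priorities: A 386.889, B 443.818, C 424.444, D 440.462, E 409.077.
Highest priority: B.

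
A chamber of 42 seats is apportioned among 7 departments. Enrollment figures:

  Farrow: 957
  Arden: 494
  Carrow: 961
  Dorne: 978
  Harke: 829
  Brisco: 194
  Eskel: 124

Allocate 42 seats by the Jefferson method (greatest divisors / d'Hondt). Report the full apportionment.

Farrow 9, Arden 5, Carrow 9, Dorne 9, Harke 8, Brisco 1, Eskel 1

Standard divisor 4537/42 ≈ 108.024; standard quotas: Farrow 8.859, Arden 4.573, Carrow 8.896, Dorne 9.054, Harke 7.674, Brisco 1.796, Eskel 1.148.
Rounding down gives 8, 4, 8, 9, 7, 1, 1 = 38 seats, so the divisor must be adjusted.
With modified divisor 98: modified quotas Farrow 9.765, Arden 5.041, Carrow 9.806, Dorne 9.980, Harke 8.459, Brisco 1.980, Eskel 1.265.
Rounding down: Farrow 9, Arden 5, Carrow 9, Dorne 9, Harke 8, Brisco 1, Eskel 1 (total 42).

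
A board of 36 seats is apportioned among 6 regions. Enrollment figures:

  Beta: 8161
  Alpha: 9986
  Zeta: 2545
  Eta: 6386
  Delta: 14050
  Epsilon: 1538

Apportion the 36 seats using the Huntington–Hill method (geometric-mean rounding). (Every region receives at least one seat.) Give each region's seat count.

With divisor 1171: modified quotas Beta 6.969, Alpha 8.528, Zeta 2.173, Eta 5.453, Delta 11.998, Epsilon 1.313.
Geometric-mean thresholds: Beta √(6·7)=6.481, Alpha √(8·9)=8.485, Zeta √(2·3)=2.449, Eta √(5·6)=5.477, Delta √(11·12)=11.489, Epsilon √(1·2)=1.414.
Each quota rounded against its threshold gives Beta 7, Alpha 9, Zeta 2, Eta 5, Delta 12, Epsilon 1 (total 36).

Beta 7, Alpha 9, Zeta 2, Eta 5, Delta 12, Epsilon 1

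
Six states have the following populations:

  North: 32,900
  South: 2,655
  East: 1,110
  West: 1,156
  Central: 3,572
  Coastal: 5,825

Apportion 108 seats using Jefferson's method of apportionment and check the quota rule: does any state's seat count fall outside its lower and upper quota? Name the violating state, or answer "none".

Standard quotas: North 75.251, South 6.073, East 2.539, West 2.644, Central 8.170, Coastal 13.323.
Jefferson allocation: North 77, South 6, East 2, West 2, Central 8, Coastal 13.
North has quota 75.251 (lower 75, upper 76) but receives 77 — outside the quota interval.

North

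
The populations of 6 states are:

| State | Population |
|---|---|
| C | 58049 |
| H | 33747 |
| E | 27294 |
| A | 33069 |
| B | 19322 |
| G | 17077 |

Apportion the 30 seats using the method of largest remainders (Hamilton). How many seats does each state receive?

C: 9; H: 6; E: 4; A: 5; B: 3; G: 3

Total 188558; standard divisor 188558/30 ≈ 6285.267.
Standard quotas: C 9.2357, H 5.3692, E 4.3425, A 5.2614, B 3.0742, G 2.7170.
Lower quotas: C 9, H 5, E 4, A 5, B 3, G 2 (sum 28, leaving 2 seats).
Remainders in descending order: G 0.7170, H 0.3692, E 0.3425, A 0.2614, C 0.2357, B 0.0742.
Largest remainders: G, H receive the extra seats.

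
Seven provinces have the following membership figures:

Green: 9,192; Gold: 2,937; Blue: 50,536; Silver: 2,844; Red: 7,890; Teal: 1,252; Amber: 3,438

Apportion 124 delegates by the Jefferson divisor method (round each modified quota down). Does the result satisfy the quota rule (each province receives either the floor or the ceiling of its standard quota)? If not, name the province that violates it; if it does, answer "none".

Blue

Standard quotas: Green 14.596, Gold 4.664, Blue 80.248, Silver 4.516, Red 12.529, Teal 1.988, Amber 5.459.
Jefferson allocation: Green 15, Gold 4, Blue 82, Silver 4, Red 12, Teal 2, Amber 5.
Blue has quota 80.248 (lower 80, upper 81) but receives 82 — outside the quota interval.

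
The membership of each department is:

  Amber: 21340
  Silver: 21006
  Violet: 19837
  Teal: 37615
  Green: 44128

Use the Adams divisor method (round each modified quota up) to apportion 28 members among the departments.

Standard divisor 143926/28 ≈ 5140.214; standard quotas: Amber 4.152, Silver 4.087, Violet 3.859, Teal 7.318, Green 8.585.
Rounding up gives 5, 5, 4, 8, 9 = 31 seats, so the divisor must be adjusted.
With modified divisor 5400: modified quotas Amber 3.952, Silver 3.890, Violet 3.674, Teal 6.966, Green 8.172.
Rounding up: Amber 4, Silver 4, Violet 4, Teal 7, Green 9 (total 28).

Amber: 4, Silver: 4, Violet: 4, Teal: 7, Green: 9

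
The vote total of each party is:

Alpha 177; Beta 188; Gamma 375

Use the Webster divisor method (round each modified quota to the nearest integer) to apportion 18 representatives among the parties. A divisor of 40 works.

Alpha 4; Beta 5; Gamma 9

With modified divisor 40: modified quotas Alpha 4.425, Beta 4.700, Gamma 9.375.
Rounding to the nearest integer: Alpha 4, Beta 5, Gamma 9 (total 18).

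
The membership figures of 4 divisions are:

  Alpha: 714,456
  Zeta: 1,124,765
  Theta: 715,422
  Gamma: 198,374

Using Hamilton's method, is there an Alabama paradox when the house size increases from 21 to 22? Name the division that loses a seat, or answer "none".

Gamma

At 21 seats: Alpha 5, Zeta 9, Theta 5, Gamma 2.
At 22 seats: Alpha 6, Zeta 9, Theta 6, Gamma 1.
Gamma drops from 2 to 1.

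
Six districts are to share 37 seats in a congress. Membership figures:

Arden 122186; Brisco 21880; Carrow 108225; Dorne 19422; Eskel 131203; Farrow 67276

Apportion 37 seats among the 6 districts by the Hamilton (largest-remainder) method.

Arden=10; Brisco=2; Carrow=8; Dorne=2; Eskel=10; Farrow=5

The standard divisor is 470192/37 ≈ 12707.892.
Standard quotas: Arden 9.6150, Brisco 1.7218, Carrow 8.5164, Dorne 1.5283, Eskel 10.3245, Farrow 5.2940.
Lower quotas: Arden 9, Brisco 1, Carrow 8, Dorne 1, Eskel 10, Farrow 5 (sum 34, leaving 3 seats).
Remainders in descending order: Brisco 0.7218, Arden 0.6150, Dorne 0.5283, Carrow 0.5164, Eskel 0.3245, Farrow 0.2940.
Largest remainders: Brisco, Arden, Dorne receive the extra seats.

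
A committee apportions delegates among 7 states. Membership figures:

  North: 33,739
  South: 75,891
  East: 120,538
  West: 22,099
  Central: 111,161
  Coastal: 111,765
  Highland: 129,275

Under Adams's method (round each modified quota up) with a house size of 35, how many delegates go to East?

Standard divisor 604468/35 ≈ 17270.514; standard quotas: North 1.954, South 4.394, East 6.979, West 1.280, Central 6.436, Coastal 6.471, Highland 7.485.
Rounding up gives 2, 5, 7, 2, 7, 7, 8 = 38 seats, so the divisor must be adjusted.
With modified divisor 18800: modified quotas North 1.795, South 4.037, East 6.412, West 1.175, Central 5.913, Coastal 5.945, Highland 6.876.
Rounding up: North 2, South 5, East 7, West 2, Central 6, Coastal 6, Highland 7 (total 35).
East receives 7.

7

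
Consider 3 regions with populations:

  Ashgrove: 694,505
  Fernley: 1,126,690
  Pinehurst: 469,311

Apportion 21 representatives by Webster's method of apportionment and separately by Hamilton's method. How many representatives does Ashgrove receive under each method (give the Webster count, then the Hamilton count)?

6 and 7

Webster: Ashgrove 6, Fernley 11, Pinehurst 4.
Hamilton: Ashgrove 7, Fernley 10, Pinehurst 4.
Ashgrove gets 6 under Webster and 7 under Hamilton.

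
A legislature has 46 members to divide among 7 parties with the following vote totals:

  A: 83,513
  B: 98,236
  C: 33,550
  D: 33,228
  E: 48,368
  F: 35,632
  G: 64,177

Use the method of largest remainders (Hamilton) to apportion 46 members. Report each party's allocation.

A=10, B=11, C=4, D=4, E=6, F=4, G=7

Standard divisor: 396704 ÷ 46 = 8624.
Standard quotas: A 9.6838, B 11.3910, C 3.8903, D 3.8530, E 5.6085, F 4.1317, G 7.4417.
Lower quotas: A 9, B 11, C 3, D 3, E 5, F 4, G 7 (sum 42, leaving 4 seats).
Remainders in descending order: C 0.8903, D 0.8530, A 0.6838, E 0.6085, G 0.4417, B 0.3910, F 0.1317.
Largest remainders: C, D, A, E receive the extra seats.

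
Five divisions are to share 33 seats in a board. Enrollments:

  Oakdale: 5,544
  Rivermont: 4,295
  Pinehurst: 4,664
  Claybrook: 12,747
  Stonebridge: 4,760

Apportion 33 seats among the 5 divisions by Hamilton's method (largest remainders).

Standard divisor: 32010 ÷ 33 = 970.
Standard quotas: Oakdale 5.7155, Rivermont 4.4278, Pinehurst 4.8082, Claybrook 13.1412, Stonebridge 4.9072.
Lower quotas: Oakdale 5, Rivermont 4, Pinehurst 4, Claybrook 13, Stonebridge 4 (sum 30, leaving 3 seats).
Remainders in descending order: Stonebridge 0.9072, Pinehurst 0.8082, Oakdale 0.7155, Rivermont 0.4278, Claybrook 0.1412.
The surplus seats go to Stonebridge, Pinehurst, Oakdale.

Oakdale 6, Rivermont 4, Pinehurst 5, Claybrook 13, Stonebridge 5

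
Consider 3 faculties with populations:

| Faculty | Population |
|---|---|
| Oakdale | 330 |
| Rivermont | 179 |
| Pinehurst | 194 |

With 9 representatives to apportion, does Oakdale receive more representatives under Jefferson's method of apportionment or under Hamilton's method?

Jefferson: Oakdale 5, Rivermont 2, Pinehurst 2.
Hamilton: Oakdale 4, Rivermont 2, Pinehurst 3.
Oakdale gets 5 under Jefferson and 4 under Hamilton.

Jefferson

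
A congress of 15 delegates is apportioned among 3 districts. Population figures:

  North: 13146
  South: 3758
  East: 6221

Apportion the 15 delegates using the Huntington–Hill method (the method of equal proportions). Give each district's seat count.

With divisor 1542: modified quotas North 8.525, South 2.437, East 4.034.
Geometric-mean thresholds: North √(8·9)=8.485, South √(2·3)=2.449, East √(4·5)=4.472.
Each quota rounded against its threshold gives North 9, South 2, East 4 (total 15).

North=9; South=2; East=4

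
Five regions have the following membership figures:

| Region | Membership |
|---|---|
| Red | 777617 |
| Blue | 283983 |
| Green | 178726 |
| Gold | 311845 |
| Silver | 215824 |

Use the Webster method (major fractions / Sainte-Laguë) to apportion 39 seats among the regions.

Standard divisor 1767995/39 ≈ 45333.205; standard quotas: Red 17.153, Blue 6.264, Green 3.942, Gold 6.879, Silver 4.761.
Rounding to the nearest integer gives Red 17, Blue 6, Green 4, Gold 7, Silver 5 — total 39, matching the house size, so no adjustment is needed.

Red: 17, Blue: 6, Green: 4, Gold: 7, Silver: 5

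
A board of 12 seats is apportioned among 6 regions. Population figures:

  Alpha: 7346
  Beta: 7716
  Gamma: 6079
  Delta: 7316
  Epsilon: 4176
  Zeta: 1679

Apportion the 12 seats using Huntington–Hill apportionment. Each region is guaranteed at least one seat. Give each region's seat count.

Alpha 3; Beta 3; Gamma 2; Delta 2; Epsilon 1; Zeta 1

With divisor 2993: modified quotas Alpha 2.454, Beta 2.578, Gamma 2.031, Delta 2.444, Epsilon 1.395, Zeta 0.561.
Geometric-mean thresholds: Alpha √(2·3)=2.449, Beta √(2·3)=2.449, Gamma √(2·3)=2.449, Delta √(2·3)=2.449, Epsilon √(1·2)=1.414, Zeta (min 1).
Each quota rounded against its threshold gives Alpha 3, Beta 3, Gamma 2, Delta 2, Epsilon 1, Zeta 1 (total 12).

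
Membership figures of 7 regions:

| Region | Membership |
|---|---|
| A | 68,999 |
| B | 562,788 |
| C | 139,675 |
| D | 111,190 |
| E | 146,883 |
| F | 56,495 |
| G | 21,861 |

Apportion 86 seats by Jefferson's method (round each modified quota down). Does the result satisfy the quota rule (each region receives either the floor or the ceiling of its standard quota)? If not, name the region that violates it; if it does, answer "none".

B

Standard quotas: A 5.356, B 43.686, C 10.842, D 8.631, E 11.402, F 4.385, G 1.697.
Jefferson allocation: A 5, B 45, C 11, D 9, E 11, F 4, G 1.
B has quota 43.686 (lower 43, upper 44) but receives 45 — outside the quota interval.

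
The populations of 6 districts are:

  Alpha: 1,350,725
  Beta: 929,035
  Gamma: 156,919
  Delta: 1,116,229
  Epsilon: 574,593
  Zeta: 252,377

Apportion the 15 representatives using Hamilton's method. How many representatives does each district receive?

The standard divisor is 4379878/15 ≈ 291991.867.
Standard quotas: Alpha 4.6259, Beta 3.1817, Gamma 0.5374, Delta 3.8228, Epsilon 1.9678, Zeta 0.8643.
Lower quotas: Alpha 4, Beta 3, Gamma 0, Delta 3, Epsilon 1, Zeta 0 (sum 11, leaving 4 seats).
Remainders in descending order: Epsilon 0.9678, Zeta 0.8643, Delta 0.8228, Alpha 0.6259, Gamma 0.5374, Beta 0.1817.
Largest remainders: Epsilon, Zeta, Delta, Alpha receive the extra seats.

Alpha 5, Beta 3, Gamma 0, Delta 4, Epsilon 2, Zeta 1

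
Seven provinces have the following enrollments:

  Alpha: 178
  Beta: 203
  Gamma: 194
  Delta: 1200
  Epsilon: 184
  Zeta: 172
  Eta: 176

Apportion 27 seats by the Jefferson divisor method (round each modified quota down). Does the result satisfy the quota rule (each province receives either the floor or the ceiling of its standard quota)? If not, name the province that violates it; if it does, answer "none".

Standard quotas: Alpha 2.083, Beta 2.376, Gamma 2.270, Delta 14.044, Epsilon 2.153, Zeta 2.013, Eta 2.060.
Jefferson allocation: Alpha 2, Beta 2, Gamma 2, Delta 15, Epsilon 2, Zeta 2, Eta 2.
Every allocation lies between the lower and upper quota.

none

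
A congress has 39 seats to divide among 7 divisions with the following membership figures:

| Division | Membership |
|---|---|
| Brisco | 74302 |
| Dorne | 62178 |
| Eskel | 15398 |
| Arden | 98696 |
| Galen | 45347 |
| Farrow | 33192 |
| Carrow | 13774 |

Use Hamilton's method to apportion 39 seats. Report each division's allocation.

Total 342887; standard divisor 342887/39 ≈ 8791.974.
Standard quotas: Brisco 8.4511, Dorne 7.0721, Eskel 1.7514, Arden 11.2257, Galen 5.1578, Farrow 3.7753, Carrow 1.5667.
Lower quotas: Brisco 8, Dorne 7, Eskel 1, Arden 11, Galen 5, Farrow 3, Carrow 1 (sum 36, leaving 3 seats).
Remainders in descending order: Farrow 0.7753, Eskel 0.7514, Carrow 0.5667, Brisco 0.4511, Arden 0.2257, Galen 0.1578, Dorne 0.0721.
Largest remainders: Farrow, Eskel, Carrow receive the extra seats.

Brisco 8, Dorne 7, Eskel 2, Arden 11, Galen 5, Farrow 4, Carrow 2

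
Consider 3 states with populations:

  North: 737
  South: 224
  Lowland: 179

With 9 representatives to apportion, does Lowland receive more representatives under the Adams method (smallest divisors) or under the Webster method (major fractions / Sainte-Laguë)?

Adams

Adams: North 5, South 2, Lowland 2.
Webster: North 6, South 2, Lowland 1.
Lowland gets 2 under Adams and 1 under Webster.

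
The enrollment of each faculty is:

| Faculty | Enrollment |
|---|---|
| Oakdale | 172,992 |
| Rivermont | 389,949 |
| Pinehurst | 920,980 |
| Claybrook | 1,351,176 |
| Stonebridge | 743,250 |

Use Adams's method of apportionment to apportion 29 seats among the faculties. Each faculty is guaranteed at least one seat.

Oakdale: 2, Rivermont: 3, Pinehurst: 7, Claybrook: 11, Stonebridge: 6

Standard divisor 3578347/29 ≈ 123391.276; standard quotas: Oakdale 1.402, Rivermont 3.160, Pinehurst 7.464, Claybrook 10.950, Stonebridge 6.024.
Rounding up gives 2, 4, 8, 11, 7 = 32 seats, so the divisor must be adjusted.
With modified divisor 133300: modified quotas Oakdale 1.298, Rivermont 2.925, Pinehurst 6.909, Claybrook 10.136, Stonebridge 5.576.
Rounding up: Oakdale 2, Rivermont 3, Pinehurst 7, Claybrook 11, Stonebridge 6 (total 29).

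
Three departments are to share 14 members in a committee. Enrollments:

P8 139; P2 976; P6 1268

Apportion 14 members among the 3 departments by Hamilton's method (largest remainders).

P8=1, P2=6, P6=7

The standard divisor is 2383/14 ≈ 170.214.
Standard quotas: P8 0.817, P2 5.734, P6 7.449.
Lower quotas: P8 0, P2 5, P6 7 (sum 12, leaving 2 seats).
Remainders in descending order: P8 0.817, P2 0.734, P6 0.449.
The surplus seats go to P8, P2.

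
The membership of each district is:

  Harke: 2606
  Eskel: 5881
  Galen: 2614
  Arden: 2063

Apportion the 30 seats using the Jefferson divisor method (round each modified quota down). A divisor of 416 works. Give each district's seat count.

Harke: 6, Eskel: 14, Galen: 6, Arden: 4

With modified divisor 416: modified quotas Harke 6.264, Eskel 14.137, Galen 6.284, Arden 4.959.
Rounding down: Harke 6, Eskel 14, Galen 6, Arden 4 (total 30).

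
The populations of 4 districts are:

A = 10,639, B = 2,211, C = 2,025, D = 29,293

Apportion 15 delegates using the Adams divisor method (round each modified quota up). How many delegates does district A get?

Standard divisor 44168/15 ≈ 2944.533; standard quotas: A 3.613, B 0.751, C 0.688, D 9.948.
Rounding up gives 4, 1, 1, 10 = 16 seats, so the divisor must be adjusted.
With modified divisor 3400: modified quotas A 3.129, B 0.650, C 0.596, D 8.616.
Rounding up: A 4, B 1, C 1, D 9 (total 15).
A receives 4.

4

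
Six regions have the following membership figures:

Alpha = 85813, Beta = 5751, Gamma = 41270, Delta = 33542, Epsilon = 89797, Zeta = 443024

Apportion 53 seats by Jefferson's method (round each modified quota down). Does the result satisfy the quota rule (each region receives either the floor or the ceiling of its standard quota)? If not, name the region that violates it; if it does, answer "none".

Zeta

Standard quotas: Alpha 6.505, Beta 0.436, Gamma 3.128, Delta 2.543, Epsilon 6.807, Zeta 33.582.
Jefferson allocation: Alpha 6, Beta 0, Gamma 3, Delta 2, Epsilon 7, Zeta 35.
Zeta has quota 33.582 (lower 33, upper 34) but receives 35 — outside the quota interval.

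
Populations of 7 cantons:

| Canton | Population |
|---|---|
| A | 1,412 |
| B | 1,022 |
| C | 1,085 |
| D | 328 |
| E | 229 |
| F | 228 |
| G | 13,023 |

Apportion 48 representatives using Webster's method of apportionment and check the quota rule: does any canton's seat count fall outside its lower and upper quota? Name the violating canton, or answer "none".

Standard quotas: A 3.912, B 2.831, C 3.006, D 0.909, E 0.634, F 0.632, G 36.077.
Webster allocation: A 4, B 3, C 3, D 1, E 1, F 1, G 35.
G has quota 36.077 (lower 36, upper 37) but receives 35 — outside the quota interval.

G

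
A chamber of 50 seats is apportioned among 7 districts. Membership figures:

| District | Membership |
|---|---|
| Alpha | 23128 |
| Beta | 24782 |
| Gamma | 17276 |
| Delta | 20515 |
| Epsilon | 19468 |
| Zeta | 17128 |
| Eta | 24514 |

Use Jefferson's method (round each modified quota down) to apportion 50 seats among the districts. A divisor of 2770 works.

With modified divisor 2770: modified quotas Alpha 8.349, Beta 8.947, Gamma 6.237, Delta 7.406, Epsilon 7.028, Zeta 6.183, Eta 8.850.
Rounding down: Alpha 8, Beta 8, Gamma 6, Delta 7, Epsilon 7, Zeta 6, Eta 8 (total 50).

Alpha 8; Beta 8; Gamma 6; Delta 7; Epsilon 7; Zeta 6; Eta 8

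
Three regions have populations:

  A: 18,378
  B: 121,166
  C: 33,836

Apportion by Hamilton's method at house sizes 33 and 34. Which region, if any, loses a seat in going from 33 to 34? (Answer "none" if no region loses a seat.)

A

At 33 seats: A 4, B 23, C 6.
At 34 seats: A 3, B 24, C 7.
A drops from 4 to 3.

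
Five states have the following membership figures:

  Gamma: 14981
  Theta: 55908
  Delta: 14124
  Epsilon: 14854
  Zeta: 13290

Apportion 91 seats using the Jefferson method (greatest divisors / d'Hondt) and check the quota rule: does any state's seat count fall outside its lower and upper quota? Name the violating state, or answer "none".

Theta

Standard quotas: Gamma 12.048, Theta 44.961, Delta 11.358, Epsilon 11.945, Zeta 10.688.
Jefferson allocation: Gamma 12, Theta 46, Delta 11, Epsilon 12, Zeta 10.
Theta has quota 44.961 (lower 44, upper 45) but receives 46 — outside the quota interval.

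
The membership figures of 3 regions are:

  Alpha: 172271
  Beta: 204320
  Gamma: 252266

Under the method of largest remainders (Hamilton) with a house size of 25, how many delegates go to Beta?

Total 628857; standard divisor 628857/25 ≈ 25154.28.
Standard quotas: Alpha 6.8486, Beta 8.1227, Gamma 10.0288.
Lower quotas: Alpha 6, Beta 8, Gamma 10 (sum 24, leaving 1 seat).
Remainders in descending order: Alpha 0.8486, Beta 0.1227, Gamma 0.0288.
The surplus seat goes to Alpha.
Beta receives 8.

8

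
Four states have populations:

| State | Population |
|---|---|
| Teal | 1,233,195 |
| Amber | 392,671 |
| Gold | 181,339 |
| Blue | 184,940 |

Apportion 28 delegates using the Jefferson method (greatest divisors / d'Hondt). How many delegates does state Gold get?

Standard divisor 1992145/28 ≈ 71148.036; standard quotas: Teal 17.333, Amber 5.519, Gold 2.549, Blue 2.599.
Rounding down gives 17, 5, 2, 2 = 26 seats, so the divisor must be adjusted.
With modified divisor 65200: modified quotas Teal 18.914, Amber 6.023, Gold 2.781, Blue 2.837.
Rounding down: Teal 18, Amber 6, Gold 2, Blue 2 (total 28).
Gold receives 2.

2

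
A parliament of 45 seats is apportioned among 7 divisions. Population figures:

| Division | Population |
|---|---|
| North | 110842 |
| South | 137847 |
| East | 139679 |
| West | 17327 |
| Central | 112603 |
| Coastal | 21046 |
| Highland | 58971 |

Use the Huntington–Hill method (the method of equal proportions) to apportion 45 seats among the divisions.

North 8, South 10, East 11, West 1, Central 9, Coastal 2, Highland 4

With divisor 13228: modified quotas North 8.379, South 10.421, East 10.559, West 1.310, Central 8.512, Coastal 1.591, Highland 4.458.
Geometric-mean thresholds: North √(8·9)=8.485, South √(10·11)=10.488, East √(10·11)=10.488, West √(1·2)=1.414, Central √(8·9)=8.485, Coastal √(1·2)=1.414, Highland √(4·5)=4.472.
Each quota rounded against its threshold gives North 8, South 10, East 11, West 1, Central 9, Coastal 2, Highland 4 (total 45).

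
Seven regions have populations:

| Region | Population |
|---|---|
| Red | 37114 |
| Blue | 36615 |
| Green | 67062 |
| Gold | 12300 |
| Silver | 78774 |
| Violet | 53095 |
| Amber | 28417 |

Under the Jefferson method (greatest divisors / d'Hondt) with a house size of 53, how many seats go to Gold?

2

Standard divisor 313377/53 ≈ 5912.774; standard quotas: Red 6.277, Blue 6.193, Green 11.342, Gold 2.080, Silver 13.323, Violet 8.980, Amber 4.806.
Rounding down gives 6, 6, 11, 2, 13, 8, 4 = 50 seats, so the divisor must be adjusted.
With modified divisor 5600: modified quotas Red 6.628, Blue 6.538, Green 11.975, Gold 2.196, Silver 14.067, Violet 9.481, Amber 5.074.
Rounding down: Red 6, Blue 6, Green 11, Gold 2, Silver 14, Violet 9, Amber 5 (total 53).
Gold receives 2.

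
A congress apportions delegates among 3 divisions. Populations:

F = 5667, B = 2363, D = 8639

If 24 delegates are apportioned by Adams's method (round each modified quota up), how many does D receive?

Standard divisor 16669/24 ≈ 694.542; standard quotas: F 8.159, B 3.402, D 12.438.
Rounding up gives 9, 4, 13 = 26 seats, so the divisor must be adjusted.
With modified divisor 750: modified quotas F 7.556, B 3.151, D 11.519.
Rounding up: F 8, B 4, D 12 (total 24).
D receives 12.

12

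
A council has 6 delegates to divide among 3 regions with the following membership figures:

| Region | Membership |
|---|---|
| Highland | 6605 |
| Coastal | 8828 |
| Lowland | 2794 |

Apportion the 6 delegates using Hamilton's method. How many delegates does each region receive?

Highland 2; Coastal 3; Lowland 1

Standard divisor: 18227 ÷ 6 ≈ 3037.833.
Standard quotas: Highland 2.1742, Coastal 2.9060, Lowland 0.9197.
Lower quotas: Highland 2, Coastal 2, Lowland 0 (sum 4, leaving 2 seats).
Remainders in descending order: Lowland 0.9197, Coastal 0.9060, Highland 0.1742.
The surplus seats go to Lowland, Coastal.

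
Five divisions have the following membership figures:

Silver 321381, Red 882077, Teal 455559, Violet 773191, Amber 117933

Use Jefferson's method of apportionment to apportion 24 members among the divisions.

Standard divisor 2550141/24 ≈ 106255.875; standard quotas: Silver 3.025, Red 8.301, Teal 4.287, Violet 7.277, Amber 1.110.
Rounding down gives 3, 8, 4, 7, 1 = 23 seats, so the divisor must be adjusted.
With modified divisor 97300: modified quotas Silver 3.303, Red 9.066, Teal 4.682, Violet 7.946, Amber 1.212.
Rounding down: Silver 3, Red 9, Teal 4, Violet 7, Amber 1 (total 24).

Silver: 3, Red: 9, Teal: 4, Violet: 7, Amber: 1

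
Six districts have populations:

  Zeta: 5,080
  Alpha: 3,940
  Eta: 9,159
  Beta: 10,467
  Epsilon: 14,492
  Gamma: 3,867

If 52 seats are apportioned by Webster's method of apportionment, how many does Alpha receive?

4

Standard divisor 47005/52 ≈ 903.942; standard quotas: Zeta 5.620, Alpha 4.359, Eta 10.132, Beta 11.579, Epsilon 16.032, Gamma 4.278.
Rounding to the nearest integer gives Zeta 6, Alpha 4, Eta 10, Beta 12, Epsilon 16, Gamma 4 — total 52, matching the house size, so no adjustment is needed.
Alpha receives 4.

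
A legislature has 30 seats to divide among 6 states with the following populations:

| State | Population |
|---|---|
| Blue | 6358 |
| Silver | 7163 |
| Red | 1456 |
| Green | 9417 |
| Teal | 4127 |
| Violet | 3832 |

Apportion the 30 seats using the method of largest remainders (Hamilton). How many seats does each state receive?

Standard divisor: 32353 ÷ 30 ≈ 1078.433.
Standard quotas: Blue 5.8956, Silver 6.6420, Red 1.3501, Green 8.7321, Teal 3.8268, Violet 3.5533.
Lower quotas: Blue 5, Silver 6, Red 1, Green 8, Teal 3, Violet 3 (sum 26, leaving 4 seats).
Remainders in descending order: Blue 0.8956, Teal 0.8268, Green 0.7321, Silver 0.6420, Violet 0.5533, Red 0.3501.
The surplus seats go to Blue, Teal, Green, Silver.

Blue 6; Silver 7; Red 1; Green 9; Teal 4; Violet 3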